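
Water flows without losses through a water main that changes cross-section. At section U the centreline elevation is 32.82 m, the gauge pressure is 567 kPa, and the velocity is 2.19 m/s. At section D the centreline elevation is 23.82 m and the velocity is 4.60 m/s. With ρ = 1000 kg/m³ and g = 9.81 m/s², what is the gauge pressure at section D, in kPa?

P₂ ≈ 647 kPa

Pressure head at U: ψ₁ = P₁/(ρg) = 567×1000 / (1000 × 9.81) = 57.80 m.
Velocity heads: v₁²/2g = 2.19²/19.62 = 0.244 m; v₂²/2g = 4.60²/19.62 = 1.078 m.
Total head H = z₁ + ψ₁ + v₁²/2g = 32.82 + 57.80 + 0.244 = 90.86 m.
ψ₂ = H − z₂ − v₂²/2g = 90.86 − 23.82 − 1.078 = 65.96 m.
P₂ = ρgψ₂ = 1000 × 9.81 × 65.96 ≈ 647 kPa.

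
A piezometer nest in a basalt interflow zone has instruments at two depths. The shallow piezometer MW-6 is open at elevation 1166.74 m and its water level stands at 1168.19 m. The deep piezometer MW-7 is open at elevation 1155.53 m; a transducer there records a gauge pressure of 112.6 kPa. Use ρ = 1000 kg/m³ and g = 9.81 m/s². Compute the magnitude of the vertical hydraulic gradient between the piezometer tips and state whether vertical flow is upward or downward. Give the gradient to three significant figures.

|i_v| ≈ 0.105; vertical flow is downward

Total head at MW-6: h = 1168.19 m (water level in the standpipe).
Pressure head at MW-7: ψ = P/(ρg) = 112.6×1000 / (1000 × 9.81) = 11.48 m.
Total head at MW-7: h = z + ψ = 1155.53 + 11.48 = 1167.01 m.
Δh = h(MW-6) − h(MW-7) = 1168.19 − 1167.01 = 1.18 m.
Vertical separation Δz = 1166.74 − 1155.53 = 11.21 m.
|i_v| = |Δh| / Δz = 1.18 / 11.21 = 0.105.
Head is higher in the shallow piezometer, so vertical flow is downward (recharge condition).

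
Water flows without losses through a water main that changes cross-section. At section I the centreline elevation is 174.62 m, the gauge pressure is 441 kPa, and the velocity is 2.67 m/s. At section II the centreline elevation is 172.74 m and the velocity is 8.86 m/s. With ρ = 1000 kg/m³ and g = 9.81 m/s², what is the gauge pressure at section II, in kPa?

P₂ ≈ 424 kPa

Pressure head at I: ψ₁ = P₁/(ρg) = 441×1000 / (1000 × 9.81) = 44.95 m.
Velocity heads: v₁²/2g = 2.67²/19.62 = 0.363 m; v₂²/2g = 8.86²/19.62 = 4.001 m.
Total head H = z₁ + ψ₁ + v₁²/2g = 174.62 + 44.95 + 0.363 = 219.93 m.
ψ₂ = H − z₂ − v₂²/2g = 219.93 − 172.74 − 4.001 = 43.19 m.
P₂ = ρgψ₂ = 1000 × 9.81 × 43.19 ≈ 424 kPa.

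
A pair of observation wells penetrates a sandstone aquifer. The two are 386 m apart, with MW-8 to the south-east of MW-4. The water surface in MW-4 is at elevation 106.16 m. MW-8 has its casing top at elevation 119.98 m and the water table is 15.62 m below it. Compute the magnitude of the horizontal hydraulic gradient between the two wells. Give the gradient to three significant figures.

i ≈ 0.00466

Total head at MW-4: h = 106.16 m (water level in the piezometer is the total head).
Total head at MW-8: h = 119.98 − 15.62 = 104.36 m.
Head difference: h(MW-4) − h(MW-8) = 106.16 − 104.36 = 1.80 m.
Hydraulic gradient: i = |Δh| / L = 1.80 / 386 = 0.00466.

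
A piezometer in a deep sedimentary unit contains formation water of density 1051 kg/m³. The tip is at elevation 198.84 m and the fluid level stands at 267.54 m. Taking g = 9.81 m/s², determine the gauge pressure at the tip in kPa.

Pressure head ψ = h − z = 267.54 − 198.84 = 68.70 m.
P = ρgψ = 1051 × 9.81 × 68.70 = 708318 Pa ≈ 708 kPa.

P ≈ 708 kPa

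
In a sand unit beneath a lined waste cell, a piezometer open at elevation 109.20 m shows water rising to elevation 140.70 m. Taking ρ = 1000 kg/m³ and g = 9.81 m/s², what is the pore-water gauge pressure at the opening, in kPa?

P ≈ 309 kPa

Pressure head ψ = h − z = 140.70 − 109.20 = 31.50 m.
P = ρgψ = 1000 × 9.81 × 31.50 = 309015 Pa ≈ 309 kPa.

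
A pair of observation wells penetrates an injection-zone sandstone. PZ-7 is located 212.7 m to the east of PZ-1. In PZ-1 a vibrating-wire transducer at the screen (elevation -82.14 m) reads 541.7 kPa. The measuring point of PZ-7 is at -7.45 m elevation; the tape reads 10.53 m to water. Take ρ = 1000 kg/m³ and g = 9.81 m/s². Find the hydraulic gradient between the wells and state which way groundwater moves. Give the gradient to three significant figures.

i ≈ 0.0420; groundwater flows toward the west

Pressure head at PZ-1: ψ = P/(ρg) = 541.7×1000 / (1000 × 9.81) = 55.22 m.
Total head at PZ-1: h = z + ψ = -82.14 + 55.22 = -26.92 m.
Total head at PZ-7: h = -7.45 − 10.53 = -17.98 m.
Head difference: h(PZ-1) − h(PZ-7) = -26.92 − (-17.98) = -8.94 m.
Hydraulic gradient: i = |Δh| / L = 8.94 / 212.7 = 0.0420.
Flow is from higher to lower head: from PZ-7 toward PZ-1, i.e. toward the west.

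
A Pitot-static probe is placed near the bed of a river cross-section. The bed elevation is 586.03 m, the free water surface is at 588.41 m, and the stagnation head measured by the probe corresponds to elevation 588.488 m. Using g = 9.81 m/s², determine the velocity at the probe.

Near the bed, under hydrostatic conditions, the piezometric head (z + ψ) equals the free-surface elevation, 588.41 m.
Velocity head = total − piezometric = 588.488 − 588.41 = 0.078 m.
v = √(2g·h_v) = √(2 × 9.81 × 0.078) = 1.24 m/s.

v ≈ 1.24 m/s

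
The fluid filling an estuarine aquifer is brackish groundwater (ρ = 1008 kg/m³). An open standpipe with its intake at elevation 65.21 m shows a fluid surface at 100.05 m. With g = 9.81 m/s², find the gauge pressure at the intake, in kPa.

P ≈ 345 kPa

Pressure head ψ = h − z = 100.05 − 65.21 = 34.84 m.
P = ρgψ = 1008 × 9.81 × 34.84 = 344515 Pa ≈ 345 kPa.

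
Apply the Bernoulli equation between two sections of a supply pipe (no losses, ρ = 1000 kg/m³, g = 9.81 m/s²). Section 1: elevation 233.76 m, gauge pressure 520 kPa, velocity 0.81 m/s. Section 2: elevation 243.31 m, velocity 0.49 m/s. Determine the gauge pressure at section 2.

P₂ ≈ 427 kPa

Pressure head at 1: ψ₁ = P₁/(ρg) = 520×1000 / (1000 × 9.81) = 53.01 m.
Velocity heads: v₁²/2g = 0.81²/19.62 = 0.033 m; v₂²/2g = 0.49²/19.62 = 0.012 m.
Total head H = z₁ + ψ₁ + v₁²/2g = 233.76 + 53.01 + 0.033 = 286.80 m.
ψ₂ = H − z₂ − v₂²/2g = 286.80 − 243.31 − 0.012 = 43.48 m.
P₂ = ρgψ₂ = 1000 × 9.81 × 43.48 ≈ 427 kPa.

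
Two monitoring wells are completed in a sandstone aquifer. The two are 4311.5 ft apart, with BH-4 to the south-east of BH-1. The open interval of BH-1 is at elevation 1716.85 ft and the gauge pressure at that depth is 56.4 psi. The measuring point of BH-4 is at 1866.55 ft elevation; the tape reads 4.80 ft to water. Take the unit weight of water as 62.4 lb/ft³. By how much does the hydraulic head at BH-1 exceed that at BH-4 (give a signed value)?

Δh ≈ -14.75 ft

Pressure head at BH-1: ψ = 144·P/γ = 144 × 56.4 / 62.4 = 130.15 ft.
Total head at BH-1: h = z + ψ = 1716.85 + 130.15 = 1847.00 ft.
Total head at BH-4: h = 1866.55 − 4.80 = 1861.75 ft.
Head difference: h(BH-1) − h(BH-4) = 1847.00 − 1861.75 = -14.75 ft.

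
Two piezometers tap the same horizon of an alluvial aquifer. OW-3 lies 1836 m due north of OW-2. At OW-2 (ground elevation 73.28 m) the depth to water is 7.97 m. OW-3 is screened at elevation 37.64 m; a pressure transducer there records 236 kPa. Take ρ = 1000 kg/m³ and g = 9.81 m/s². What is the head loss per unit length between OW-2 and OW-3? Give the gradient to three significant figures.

i ≈ 0.00197 m/m

Total head at OW-2: h = 73.28 − 7.97 = 65.31 m.
Pressure head at OW-3: ψ = P/(ρg) = 236×1000 / (1000 × 9.81) = 24.06 m.
Total head at OW-3: h = z + ψ = 37.64 + 24.06 = 61.70 m.
Head difference: h(OW-2) − h(OW-3) = 65.31 − 61.70 = 3.61 m.
Hydraulic gradient: i = |Δh| / L = 3.61 / 1836 = 0.00197.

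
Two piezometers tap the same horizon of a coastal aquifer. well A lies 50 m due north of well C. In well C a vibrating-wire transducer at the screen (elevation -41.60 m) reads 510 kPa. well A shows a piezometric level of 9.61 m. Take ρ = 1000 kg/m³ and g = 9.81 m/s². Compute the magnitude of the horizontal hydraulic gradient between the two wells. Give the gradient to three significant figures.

Pressure head at well C: ψ = P/(ρg) = 510×1000 / (1000 × 9.81) = 51.99 m.
Total head at well C: h = z + ψ = -41.60 + 51.99 = 10.39 m.
Total head at well A: h = 9.61 m (water level in the piezometer is the total head).
Head difference: h(well C) − h(well A) = 10.39 − 9.61 = 0.78 m.
Hydraulic gradient: i = |Δh| / L = 0.78 / 50 = 0.0156.

i ≈ 0.0156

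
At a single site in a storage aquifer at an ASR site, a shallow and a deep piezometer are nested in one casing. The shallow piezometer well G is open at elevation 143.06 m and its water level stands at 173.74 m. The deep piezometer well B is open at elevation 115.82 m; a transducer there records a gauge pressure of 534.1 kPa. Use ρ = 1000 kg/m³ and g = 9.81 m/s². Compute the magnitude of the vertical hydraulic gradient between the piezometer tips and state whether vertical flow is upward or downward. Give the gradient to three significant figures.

|i_v| ≈ 0.128; vertical flow is downward

Total head at well G: h = 173.74 m (water level in the standpipe).
Pressure head at well B: ψ = P/(ρg) = 534.1×1000 / (1000 × 9.81) = 54.44 m.
Total head at well B: h = z + ψ = 115.82 + 54.44 = 170.26 m.
Δh = h(well G) − h(well B) = 173.74 − 170.26 = 3.48 m.
Vertical separation Δz = 143.06 − 115.82 = 27.24 m.
|i_v| = |Δh| / Δz = 3.48 / 27.24 = 0.128.
Head is higher in the shallow piezometer, so vertical flow is downward (recharge condition).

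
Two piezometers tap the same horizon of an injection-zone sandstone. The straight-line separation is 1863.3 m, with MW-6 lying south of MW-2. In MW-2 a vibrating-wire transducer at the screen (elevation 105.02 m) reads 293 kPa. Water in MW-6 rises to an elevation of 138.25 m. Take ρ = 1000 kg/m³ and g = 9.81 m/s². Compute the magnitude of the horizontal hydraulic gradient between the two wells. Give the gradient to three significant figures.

Pressure head at MW-2: ψ = P/(ρg) = 293×1000 / (1000 × 9.81) = 29.87 m.
Total head at MW-2: h = z + ψ = 105.02 + 29.87 = 134.89 m.
Total head at MW-6: h = 138.25 m (water level in the piezometer is the total head).
Head difference: h(MW-2) − h(MW-6) = 134.89 − 138.25 = -3.36 m.
Hydraulic gradient: i = |Δh| / L = 3.36 / 1863.3 = 0.00180.

i ≈ 0.00180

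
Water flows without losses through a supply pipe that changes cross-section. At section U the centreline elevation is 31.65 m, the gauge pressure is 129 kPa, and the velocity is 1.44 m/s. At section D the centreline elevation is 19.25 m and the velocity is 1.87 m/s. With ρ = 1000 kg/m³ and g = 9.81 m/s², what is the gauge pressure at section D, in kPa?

Pressure head at U: ψ₁ = P₁/(ρg) = 129×1000 / (1000 × 9.81) = 13.15 m.
Velocity heads: v₁²/2g = 1.44²/19.62 = 0.106 m; v₂²/2g = 1.87²/19.62 = 0.178 m.
Total head H = z₁ + ψ₁ + v₁²/2g = 31.65 + 13.15 + 0.106 = 44.91 m.
ψ₂ = H − z₂ − v₂²/2g = 44.91 − 19.25 − 0.178 = 25.48 m.
P₂ = ρgψ₂ = 1000 × 9.81 × 25.48 ≈ 250 kPa.

P₂ ≈ 250 kPa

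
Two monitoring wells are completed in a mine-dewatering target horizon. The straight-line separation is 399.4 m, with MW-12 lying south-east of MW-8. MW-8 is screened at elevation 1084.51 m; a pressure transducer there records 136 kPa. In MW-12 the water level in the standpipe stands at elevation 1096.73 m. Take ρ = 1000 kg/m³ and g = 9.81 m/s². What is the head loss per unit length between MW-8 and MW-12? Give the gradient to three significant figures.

i ≈ 0.00411 m/m

Pressure head at MW-8: ψ = P/(ρg) = 136×1000 / (1000 × 9.81) = 13.86 m.
Total head at MW-8: h = z + ψ = 1084.51 + 13.86 = 1098.37 m.
Total head at MW-12: h = 1096.73 m (water level in the piezometer is the total head).
Head difference: h(MW-8) − h(MW-12) = 1098.37 − 1096.73 = 1.64 m.
Hydraulic gradient: i = |Δh| / L = 1.64 / 399.4 = 0.00411.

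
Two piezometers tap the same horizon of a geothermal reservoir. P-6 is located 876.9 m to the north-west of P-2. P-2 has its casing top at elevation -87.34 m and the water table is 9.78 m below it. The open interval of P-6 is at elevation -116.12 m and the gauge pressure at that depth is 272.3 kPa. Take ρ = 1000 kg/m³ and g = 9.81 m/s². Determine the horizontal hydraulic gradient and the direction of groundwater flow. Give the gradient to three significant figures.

Total head at P-2: h = -87.34 − 9.78 = -97.12 m.
Pressure head at P-6: ψ = P/(ρg) = 272.3×1000 / (1000 × 9.81) = 27.76 m.
Total head at P-6: h = z + ψ = -116.12 + 27.76 = -88.36 m.
Head difference: h(P-2) − h(P-6) = -97.12 − (-88.36) = -8.76 m.
Hydraulic gradient: i = |Δh| / L = 8.76 / 876.9 = 0.00999.
Flow is from higher to lower head: from P-6 toward P-2, i.e. toward the south-east.

i ≈ 0.00999; groundwater flows toward the south-east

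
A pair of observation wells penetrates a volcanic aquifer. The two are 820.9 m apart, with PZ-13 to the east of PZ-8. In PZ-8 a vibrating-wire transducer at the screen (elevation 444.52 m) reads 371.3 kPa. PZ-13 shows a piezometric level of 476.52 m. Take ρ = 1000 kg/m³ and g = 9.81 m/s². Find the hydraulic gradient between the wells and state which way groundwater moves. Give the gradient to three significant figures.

Pressure head at PZ-8: ψ = P/(ρg) = 371.3×1000 / (1000 × 9.81) = 37.85 m.
Total head at PZ-8: h = z + ψ = 444.52 + 37.85 = 482.37 m.
Total head at PZ-13: h = 476.52 m (water level in the piezometer is the total head).
Head difference: h(PZ-8) − h(PZ-13) = 482.37 − 476.52 = 5.85 m.
Hydraulic gradient: i = |Δh| / L = 5.85 / 820.9 = 0.00713.
Flow is from higher to lower head: from PZ-8 toward PZ-13, i.e. toward the east.

i ≈ 0.00713; groundwater flows toward the east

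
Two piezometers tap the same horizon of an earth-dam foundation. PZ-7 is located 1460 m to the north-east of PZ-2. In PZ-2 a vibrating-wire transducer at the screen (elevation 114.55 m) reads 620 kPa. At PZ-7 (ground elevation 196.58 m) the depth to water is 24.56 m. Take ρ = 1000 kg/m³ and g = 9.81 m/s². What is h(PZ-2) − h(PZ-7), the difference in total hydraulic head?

Δh ≈ 5.73 m

Pressure head at PZ-2: ψ = P/(ρg) = 620×1000 / (1000 × 9.81) = 63.20 m.
Total head at PZ-2: h = z + ψ = 114.55 + 63.20 = 177.75 m.
Total head at PZ-7: h = 196.58 − 24.56 = 172.02 m.
Head difference: h(PZ-2) − h(PZ-7) = 177.75 − 172.02 = 5.73 m.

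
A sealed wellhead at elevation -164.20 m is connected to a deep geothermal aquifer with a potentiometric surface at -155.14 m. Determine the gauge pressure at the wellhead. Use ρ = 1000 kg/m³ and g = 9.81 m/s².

Head above the cap: Δh = -155.14 − (-164.20) = 9.06 m.
P = ρgΔh = 1000 × 9.81 × 9.06 = 88879 Pa ≈ 88.9 kPa.

P ≈ 88.9 kPa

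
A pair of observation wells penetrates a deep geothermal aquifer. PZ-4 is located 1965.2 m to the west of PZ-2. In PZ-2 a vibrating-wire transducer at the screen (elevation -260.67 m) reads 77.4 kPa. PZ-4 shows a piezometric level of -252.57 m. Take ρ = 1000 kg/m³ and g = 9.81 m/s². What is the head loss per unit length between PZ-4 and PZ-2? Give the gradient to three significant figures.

Pressure head at PZ-2: ψ = P/(ρg) = 77.4×1000 / (1000 × 9.81) = 7.89 m.
Total head at PZ-2: h = z + ψ = -260.67 + 7.89 = -252.78 m.
Total head at PZ-4: h = -252.57 m (water level in the piezometer is the total head).
Head difference: h(PZ-2) − h(PZ-4) = -252.78 − (-252.57) = -0.21 m.
Hydraulic gradient: i = |Δh| / L = 0.21 / 1965.2 = 0.000107.

i ≈ 0.000107 m/m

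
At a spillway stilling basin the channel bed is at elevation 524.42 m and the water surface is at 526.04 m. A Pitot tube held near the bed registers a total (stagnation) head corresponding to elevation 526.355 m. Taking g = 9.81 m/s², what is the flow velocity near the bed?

v ≈ 2.49 m/s

Near the bed, under hydrostatic conditions, the piezometric head (z + ψ) equals the free-surface elevation, 526.04 m.
Velocity head = total − piezometric = 526.355 − 526.04 = 0.315 m.
v = √(2g·h_v) = √(2 × 9.81 × 0.315) = 2.49 m/s.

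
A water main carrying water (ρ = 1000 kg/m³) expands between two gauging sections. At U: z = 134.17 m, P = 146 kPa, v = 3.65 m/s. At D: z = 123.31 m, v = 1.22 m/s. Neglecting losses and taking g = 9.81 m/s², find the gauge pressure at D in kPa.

Pressure head at U: ψ₁ = P₁/(ρg) = 146×1000 / (1000 × 9.81) = 14.88 m.
Velocity heads: v₁²/2g = 3.65²/19.62 = 0.679 m; v₂²/2g = 1.22²/19.62 = 0.076 m.
Total head H = z₁ + ψ₁ + v₁²/2g = 134.17 + 14.88 + 0.679 = 149.73 m.
ψ₂ = H − z₂ − v₂²/2g = 149.73 − 123.31 − 0.076 = 26.34 m.
P₂ = ρgψ₂ = 1000 × 9.81 × 26.34 ≈ 258 kPa.

P₂ ≈ 258 kPa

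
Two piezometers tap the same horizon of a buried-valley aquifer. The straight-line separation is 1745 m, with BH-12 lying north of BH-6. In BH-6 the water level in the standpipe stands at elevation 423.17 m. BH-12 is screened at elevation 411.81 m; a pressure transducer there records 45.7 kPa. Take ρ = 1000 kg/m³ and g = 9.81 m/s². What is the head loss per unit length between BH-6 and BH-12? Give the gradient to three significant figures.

Total head at BH-6: h = 423.17 m (water level in the piezometer is the total head).
Pressure head at BH-12: ψ = P/(ρg) = 45.7×1000 / (1000 × 9.81) = 4.66 m.
Total head at BH-12: h = z + ψ = 411.81 + 4.66 = 416.47 m.
Head difference: h(BH-6) − h(BH-12) = 423.17 − 416.47 = 6.70 m.
Hydraulic gradient: i = |Δh| / L = 6.70 / 1745 = 0.00384.

i ≈ 0.00384 m/m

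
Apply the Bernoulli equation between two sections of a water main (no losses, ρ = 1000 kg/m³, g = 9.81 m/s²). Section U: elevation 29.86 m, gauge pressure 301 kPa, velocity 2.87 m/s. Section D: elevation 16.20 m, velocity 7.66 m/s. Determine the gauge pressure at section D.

P₂ ≈ 410 kPa

Pressure head at U: ψ₁ = P₁/(ρg) = 301×1000 / (1000 × 9.81) = 30.68 m.
Velocity heads: v₁²/2g = 2.87²/19.62 = 0.420 m; v₂²/2g = 7.66²/19.62 = 2.991 m.
Total head H = z₁ + ψ₁ + v₁²/2g = 29.86 + 30.68 + 0.420 = 60.96 m.
ψ₂ = H − z₂ − v₂²/2g = 60.96 − 16.20 − 2.991 = 41.77 m.
P₂ = ρgψ₂ = 1000 × 9.81 × 41.77 ≈ 410 kPa.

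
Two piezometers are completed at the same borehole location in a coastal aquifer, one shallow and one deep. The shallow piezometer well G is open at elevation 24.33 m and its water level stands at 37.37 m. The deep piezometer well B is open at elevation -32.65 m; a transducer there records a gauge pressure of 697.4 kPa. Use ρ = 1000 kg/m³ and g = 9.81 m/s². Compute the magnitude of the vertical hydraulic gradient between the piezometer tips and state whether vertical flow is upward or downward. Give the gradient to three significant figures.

Total head at well G: h = 37.37 m (water level in the standpipe).
Pressure head at well B: ψ = P/(ρg) = 697.4×1000 / (1000 × 9.81) = 71.09 m.
Total head at well B: h = z + ψ = -32.65 + 71.09 = 38.44 m.
Δh = h(well G) − h(well B) = 37.37 − 38.44 = -1.07 m.
Vertical separation Δz = 24.33 − (-32.65) = 56.98 m.
|i_v| = |Δh| / Δz = 1.07 / 56.98 = 0.0188.
Head is higher in the deep piezometer, so vertical flow is upward (discharge condition).

|i_v| ≈ 0.0188; vertical flow is upward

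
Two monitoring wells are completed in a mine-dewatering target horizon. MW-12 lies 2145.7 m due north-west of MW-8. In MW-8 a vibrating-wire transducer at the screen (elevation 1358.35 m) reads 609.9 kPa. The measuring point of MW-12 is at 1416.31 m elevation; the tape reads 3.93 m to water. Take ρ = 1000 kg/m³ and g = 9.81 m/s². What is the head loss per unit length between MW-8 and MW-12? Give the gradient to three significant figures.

Pressure head at MW-8: ψ = P/(ρg) = 609.9×1000 / (1000 × 9.81) = 62.17 m.
Total head at MW-8: h = z + ψ = 1358.35 + 62.17 = 1420.52 m.
Total head at MW-12: h = 1416.31 − 3.93 = 1412.38 m.
Head difference: h(MW-8) − h(MW-12) = 1420.52 − 1412.38 = 8.14 m.
Hydraulic gradient: i = |Δh| / L = 8.14 / 2145.7 = 0.00379.

i ≈ 0.00379 m/m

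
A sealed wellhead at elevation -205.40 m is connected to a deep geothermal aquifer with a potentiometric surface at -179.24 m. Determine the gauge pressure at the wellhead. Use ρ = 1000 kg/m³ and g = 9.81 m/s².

P ≈ 257 kPa

Head above the cap: Δh = -179.24 − (-205.40) = 26.16 m.
P = ρgΔh = 1000 × 9.81 × 26.16 = 256630 Pa ≈ 257 kPa.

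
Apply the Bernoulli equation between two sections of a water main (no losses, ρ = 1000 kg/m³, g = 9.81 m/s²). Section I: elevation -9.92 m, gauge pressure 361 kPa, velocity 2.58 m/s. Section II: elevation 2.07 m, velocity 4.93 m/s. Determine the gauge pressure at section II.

Pressure head at I: ψ₁ = P₁/(ρg) = 361×1000 / (1000 × 9.81) = 36.80 m.
Velocity heads: v₁²/2g = 2.58²/19.62 = 0.339 m; v₂²/2g = 4.93²/19.62 = 1.239 m.
Total head H = z₁ + ψ₁ + v₁²/2g = -9.92 + 36.80 + 0.339 = 27.22 m.
ψ₂ = H − z₂ − v₂²/2g = 27.22 − 2.07 − 1.239 = 23.91 m.
P₂ = ρgψ₂ = 1000 × 9.81 × 23.91 ≈ 235 kPa.

P₂ ≈ 235 kPa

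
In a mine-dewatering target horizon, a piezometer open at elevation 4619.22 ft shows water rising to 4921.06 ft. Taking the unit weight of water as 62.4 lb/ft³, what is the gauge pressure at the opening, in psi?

Pressure head ψ = h − z = 4921.06 − 4619.22 = 301.84 ft.
P = γ·ψ / 144 = 62.4 × 301.84 / 144 = 131 psi.

P ≈ 131 psi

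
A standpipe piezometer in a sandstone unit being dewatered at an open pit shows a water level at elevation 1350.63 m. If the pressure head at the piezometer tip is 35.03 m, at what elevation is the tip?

z ≈ 1315.60 m

z = h − ψ = 1350.63 − 35.03 = 1315.60 m.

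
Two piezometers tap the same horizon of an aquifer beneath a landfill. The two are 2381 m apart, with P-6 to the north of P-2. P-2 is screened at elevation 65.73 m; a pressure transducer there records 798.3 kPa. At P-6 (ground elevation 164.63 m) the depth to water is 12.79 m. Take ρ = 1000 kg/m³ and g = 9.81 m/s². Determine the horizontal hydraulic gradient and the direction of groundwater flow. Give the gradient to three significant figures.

i ≈ 0.00199; groundwater flows toward the south

Pressure head at P-2: ψ = P/(ρg) = 798.3×1000 / (1000 × 9.81) = 81.38 m.
Total head at P-2: h = z + ψ = 65.73 + 81.38 = 147.11 m.
Total head at P-6: h = 164.63 − 12.79 = 151.84 m.
Head difference: h(P-2) − h(P-6) = 147.11 − 151.84 = -4.73 m.
Hydraulic gradient: i = |Δh| / L = 4.73 / 2381 = 0.00199.
Flow is from higher to lower head: from P-6 toward P-2, i.e. toward the south.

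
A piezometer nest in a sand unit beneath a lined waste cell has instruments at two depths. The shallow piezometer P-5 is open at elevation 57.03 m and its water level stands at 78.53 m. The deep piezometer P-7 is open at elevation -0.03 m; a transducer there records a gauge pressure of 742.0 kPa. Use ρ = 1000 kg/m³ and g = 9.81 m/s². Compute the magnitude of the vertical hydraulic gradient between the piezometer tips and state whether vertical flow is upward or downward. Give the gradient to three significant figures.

|i_v| ≈ 0.0512; vertical flow is downward

Total head at P-5: h = 78.53 m (water level in the standpipe).
Pressure head at P-7: ψ = P/(ρg) = 742.0×1000 / (1000 × 9.81) = 75.64 m.
Total head at P-7: h = z + ψ = -0.03 + 75.64 = 75.61 m.
Δh = h(P-5) − h(P-7) = 78.53 − 75.61 = 2.92 m.
Vertical separation Δz = 57.03 − (-0.03) = 57.06 m.
|i_v| = |Δh| / Δz = 2.92 / 57.06 = 0.0512.
Head is higher in the shallow piezometer, so vertical flow is downward (recharge condition).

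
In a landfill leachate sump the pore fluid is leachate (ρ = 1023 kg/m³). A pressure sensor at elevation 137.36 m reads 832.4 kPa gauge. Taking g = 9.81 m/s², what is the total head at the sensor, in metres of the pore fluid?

ψ = P/(ρg) = 832.4×1000 / (1023 × 9.81) = 82.94 m.
h = z + ψ = 137.36 + 82.94 = 220.30 m.

h ≈ 220.30 m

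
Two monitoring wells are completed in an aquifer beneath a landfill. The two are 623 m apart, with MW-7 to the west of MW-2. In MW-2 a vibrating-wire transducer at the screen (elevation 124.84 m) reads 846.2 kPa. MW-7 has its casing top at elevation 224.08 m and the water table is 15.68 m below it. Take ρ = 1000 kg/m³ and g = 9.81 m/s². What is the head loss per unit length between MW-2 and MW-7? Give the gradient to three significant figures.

Pressure head at MW-2: ψ = P/(ρg) = 846.2×1000 / (1000 × 9.81) = 86.26 m.
Total head at MW-2: h = z + ψ = 124.84 + 86.26 = 211.10 m.
Total head at MW-7: h = 224.08 − 15.68 = 208.40 m.
Head difference: h(MW-2) − h(MW-7) = 211.10 − 208.40 = 2.70 m.
Hydraulic gradient: i = |Δh| / L = 2.70 / 623 = 0.00433.

i ≈ 0.00433 m/m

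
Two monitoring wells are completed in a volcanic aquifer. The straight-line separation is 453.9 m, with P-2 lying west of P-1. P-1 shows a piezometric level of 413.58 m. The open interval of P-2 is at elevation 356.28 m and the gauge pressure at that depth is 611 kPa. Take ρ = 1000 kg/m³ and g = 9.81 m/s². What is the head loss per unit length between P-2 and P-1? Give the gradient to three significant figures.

i ≈ 0.0110 m/m

Total head at P-1: h = 413.58 m (water level in the piezometer is the total head).
Pressure head at P-2: ψ = P/(ρg) = 611×1000 / (1000 × 9.81) = 62.28 m.
Total head at P-2: h = z + ψ = 356.28 + 62.28 = 418.56 m.
Head difference: h(P-1) − h(P-2) = 413.58 − 418.56 = -4.98 m.
Hydraulic gradient: i = |Δh| / L = 4.98 / 453.9 = 0.0110.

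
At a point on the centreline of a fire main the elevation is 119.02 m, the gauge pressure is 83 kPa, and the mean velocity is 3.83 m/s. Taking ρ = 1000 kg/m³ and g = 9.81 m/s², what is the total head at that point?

Pressure head ψ = P/(ρg) = 83×1000 / (1000 × 9.81) = 8.46 m.
Velocity head = v²/(2g) = 3.83² / (2 × 9.81) = 0.748 m.
h = z + ψ + v²/(2g) = 119.02 + 8.46 + 0.748 = 128.23 m.

h ≈ 128.23 m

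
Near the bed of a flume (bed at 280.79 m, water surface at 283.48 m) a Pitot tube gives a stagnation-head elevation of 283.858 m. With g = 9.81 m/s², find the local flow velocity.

Near the bed, under hydrostatic conditions, the piezometric head (z + ψ) equals the free-surface elevation, 283.48 m.
Velocity head = total − piezometric = 283.858 − 283.48 = 0.378 m.
v = √(2g·h_v) = √(2 × 9.81 × 0.378) = 2.72 m/s.

v ≈ 2.72 m/s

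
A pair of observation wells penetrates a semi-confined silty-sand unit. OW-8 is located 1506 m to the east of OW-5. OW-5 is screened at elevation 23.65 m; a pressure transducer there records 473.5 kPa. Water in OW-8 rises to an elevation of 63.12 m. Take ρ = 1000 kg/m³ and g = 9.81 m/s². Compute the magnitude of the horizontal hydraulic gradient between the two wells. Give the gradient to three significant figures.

Pressure head at OW-5: ψ = P/(ρg) = 473.5×1000 / (1000 × 9.81) = 48.27 m.
Total head at OW-5: h = z + ψ = 23.65 + 48.27 = 71.92 m.
Total head at OW-8: h = 63.12 m (water level in the piezometer is the total head).
Head difference: h(OW-5) − h(OW-8) = 71.92 − 63.12 = 8.80 m.
Hydraulic gradient: i = |Δh| / L = 8.80 / 1506 = 0.00584.

i ≈ 0.00584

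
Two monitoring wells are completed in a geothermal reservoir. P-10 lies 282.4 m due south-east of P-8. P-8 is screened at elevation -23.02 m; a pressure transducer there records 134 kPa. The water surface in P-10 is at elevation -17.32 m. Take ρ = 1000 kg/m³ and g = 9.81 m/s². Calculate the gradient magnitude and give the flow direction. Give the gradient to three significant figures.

Pressure head at P-8: ψ = P/(ρg) = 134×1000 / (1000 × 9.81) = 13.66 m.
Total head at P-8: h = z + ψ = -23.02 + 13.66 = -9.36 m.
Total head at P-10: h = -17.32 m (water level in the piezometer is the total head).
Head difference: h(P-8) − h(P-10) = -9.36 − (-17.32) = 7.96 m.
Hydraulic gradient: i = |Δh| / L = 7.96 / 282.4 = 0.0282.
Flow is from higher to lower head: from P-8 toward P-10, i.e. toward the south-east.

i ≈ 0.0282; groundwater flows toward the south-east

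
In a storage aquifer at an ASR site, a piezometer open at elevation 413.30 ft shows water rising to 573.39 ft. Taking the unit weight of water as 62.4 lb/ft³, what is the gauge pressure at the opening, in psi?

P ≈ 69.4 psi

Pressure head ψ = h − z = 573.39 − 413.30 = 160.09 ft.
P = γ·ψ / 144 = 62.4 × 160.09 / 144 = 69.4 psi.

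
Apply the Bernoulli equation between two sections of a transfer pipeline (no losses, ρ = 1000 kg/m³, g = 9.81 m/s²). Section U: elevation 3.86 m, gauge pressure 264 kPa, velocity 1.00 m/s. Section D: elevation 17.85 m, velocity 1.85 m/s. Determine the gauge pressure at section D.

P₂ ≈ 126 kPa

Pressure head at U: ψ₁ = P₁/(ρg) = 264×1000 / (1000 × 9.81) = 26.91 m.
Velocity heads: v₁²/2g = 1.00²/19.62 = 0.051 m; v₂²/2g = 1.85²/19.62 = 0.174 m.
Total head H = z₁ + ψ₁ + v₁²/2g = 3.86 + 26.91 + 0.051 = 30.82 m.
ψ₂ = H − z₂ − v₂²/2g = 30.82 − 17.85 − 0.174 = 12.80 m.
P₂ = ρgψ₂ = 1000 × 9.81 × 12.80 ≈ 126 kPa.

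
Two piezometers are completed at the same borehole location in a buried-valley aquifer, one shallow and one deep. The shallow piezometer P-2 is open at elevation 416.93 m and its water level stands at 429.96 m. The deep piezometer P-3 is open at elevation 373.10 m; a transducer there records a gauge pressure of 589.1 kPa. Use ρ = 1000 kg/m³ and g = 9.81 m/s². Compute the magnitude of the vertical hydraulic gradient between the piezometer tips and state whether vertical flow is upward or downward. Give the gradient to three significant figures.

|i_v| ≈ 0.0728; vertical flow is upward

Total head at P-2: h = 429.96 m (water level in the standpipe).
Pressure head at P-3: ψ = P/(ρg) = 589.1×1000 / (1000 × 9.81) = 60.05 m.
Total head at P-3: h = z + ψ = 373.10 + 60.05 = 433.15 m.
Δh = h(P-2) − h(P-3) = 429.96 − 433.15 = -3.19 m.
Vertical separation Δz = 416.93 − 373.10 = 43.83 m.
|i_v| = |Δh| / Δz = 3.19 / 43.83 = 0.0728.
Head is higher in the deep piezometer, so vertical flow is upward (discharge condition).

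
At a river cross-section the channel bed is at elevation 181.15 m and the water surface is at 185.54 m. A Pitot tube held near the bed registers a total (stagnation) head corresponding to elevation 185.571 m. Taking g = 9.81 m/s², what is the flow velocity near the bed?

Near the bed, under hydrostatic conditions, the piezometric head (z + ψ) equals the free-surface elevation, 185.54 m.
Velocity head = total − piezometric = 185.571 − 185.54 = 0.031 m.
v = √(2g·h_v) = √(2 × 9.81 × 0.031) = 0.780 m/s.

v ≈ 0.780 m/s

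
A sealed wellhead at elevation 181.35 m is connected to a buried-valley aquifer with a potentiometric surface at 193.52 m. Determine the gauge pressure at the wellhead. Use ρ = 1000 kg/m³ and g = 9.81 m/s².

P ≈ 119 kPa

Head above the cap: Δh = 193.52 − 181.35 = 12.17 m.
P = ρgΔh = 1000 × 9.81 × 12.17 = 119388 Pa ≈ 119 kPa.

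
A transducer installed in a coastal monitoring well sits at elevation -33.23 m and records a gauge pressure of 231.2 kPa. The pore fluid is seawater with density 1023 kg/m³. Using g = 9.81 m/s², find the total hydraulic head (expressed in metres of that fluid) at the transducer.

ψ = P/(ρg) = 231.2×1000 / (1023 × 9.81) = 23.04 m.
h = z + ψ = -33.23 + 23.04 = -10.19 m.

h ≈ -10.19 m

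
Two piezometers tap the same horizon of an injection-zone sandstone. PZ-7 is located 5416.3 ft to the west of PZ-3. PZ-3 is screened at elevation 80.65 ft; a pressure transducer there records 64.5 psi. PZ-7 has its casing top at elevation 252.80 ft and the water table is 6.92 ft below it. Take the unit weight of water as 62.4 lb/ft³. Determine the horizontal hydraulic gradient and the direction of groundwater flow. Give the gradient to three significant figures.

Pressure head at PZ-3: ψ = 144·P/γ = 144 × 64.5 / 62.4 = 148.85 ft.
Total head at PZ-3: h = z + ψ = 80.65 + 148.85 = 229.50 ft.
Total head at PZ-7: h = 252.80 − 6.92 = 245.88 ft.
Head difference: h(PZ-3) − h(PZ-7) = 229.50 − 245.88 = -16.38 ft.
Hydraulic gradient: i = |Δh| / L = 16.38 / 5416.3 = 0.00302.
Flow is from higher to lower head: from PZ-7 toward PZ-3, i.e. toward the east.

i ≈ 0.00302; groundwater flows toward the east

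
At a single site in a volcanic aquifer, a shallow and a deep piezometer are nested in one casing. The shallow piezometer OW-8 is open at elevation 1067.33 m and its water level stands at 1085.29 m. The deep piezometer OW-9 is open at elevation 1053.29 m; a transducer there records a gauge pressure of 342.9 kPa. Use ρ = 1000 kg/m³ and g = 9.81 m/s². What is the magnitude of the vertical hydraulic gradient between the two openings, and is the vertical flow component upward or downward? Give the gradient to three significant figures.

|i_v| ≈ 0.210; vertical flow is upward

Total head at OW-8: h = 1085.29 m (water level in the standpipe).
Pressure head at OW-9: ψ = P/(ρg) = 342.9×1000 / (1000 × 9.81) = 34.95 m.
Total head at OW-9: h = z + ψ = 1053.29 + 34.95 = 1088.24 m.
Δh = h(OW-8) − h(OW-9) = 1085.29 − 1088.24 = -2.95 m.
Vertical separation Δz = 1067.33 − 1053.29 = 14.04 m.
|i_v| = |Δh| / Δz = 2.95 / 14.04 = 0.210.
Head is higher in the deep piezometer, so vertical flow is upward (discharge condition).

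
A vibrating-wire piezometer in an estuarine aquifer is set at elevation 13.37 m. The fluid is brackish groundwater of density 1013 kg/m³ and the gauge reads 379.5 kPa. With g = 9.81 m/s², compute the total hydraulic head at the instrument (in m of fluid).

ψ = P/(ρg) = 379.5×1000 / (1013 × 9.81) = 38.19 m.
h = z + ψ = 13.37 + 38.19 = 51.56 m.

h ≈ 51.56 m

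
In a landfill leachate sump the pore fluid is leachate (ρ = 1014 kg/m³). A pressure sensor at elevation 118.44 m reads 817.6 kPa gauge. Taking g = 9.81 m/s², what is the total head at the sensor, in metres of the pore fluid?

h ≈ 200.63 m

ψ = P/(ρg) = 817.6×1000 / (1014 × 9.81) = 82.19 m.
h = z + ψ = 118.44 + 82.19 = 200.63 m.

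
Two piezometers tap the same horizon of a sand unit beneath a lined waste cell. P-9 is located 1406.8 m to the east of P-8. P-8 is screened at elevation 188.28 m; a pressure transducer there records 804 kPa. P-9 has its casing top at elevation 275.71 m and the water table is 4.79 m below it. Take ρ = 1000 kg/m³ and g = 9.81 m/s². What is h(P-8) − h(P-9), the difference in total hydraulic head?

Pressure head at P-8: ψ = P/(ρg) = 804×1000 / (1000 × 9.81) = 81.96 m.
Total head at P-8: h = z + ψ = 188.28 + 81.96 = 270.24 m.
Total head at P-9: h = 275.71 − 4.79 = 270.92 m.
Head difference: h(P-8) − h(P-9) = 270.24 − 270.92 = -0.68 m.

Δh ≈ -0.68 m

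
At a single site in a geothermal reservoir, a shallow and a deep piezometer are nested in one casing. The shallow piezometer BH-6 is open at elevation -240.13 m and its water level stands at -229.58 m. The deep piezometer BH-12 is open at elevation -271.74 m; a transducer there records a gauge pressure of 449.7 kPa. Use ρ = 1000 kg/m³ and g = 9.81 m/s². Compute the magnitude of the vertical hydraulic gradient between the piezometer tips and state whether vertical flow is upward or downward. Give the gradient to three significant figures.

|i_v| ≈ 0.116; vertical flow is upward

Total head at BH-6: h = -229.58 m (water level in the standpipe).
Pressure head at BH-12: ψ = P/(ρg) = 449.7×1000 / (1000 × 9.81) = 45.84 m.
Total head at BH-12: h = z + ψ = -271.74 + 45.84 = -225.90 m.
Δh = h(BH-6) − h(BH-12) = -229.58 − (-225.90) = -3.68 m.
Vertical separation Δz = -240.13 − (-271.74) = 31.61 m.
|i_v| = |Δh| / Δz = 3.68 / 31.61 = 0.116.
Head is higher in the deep piezometer, so vertical flow is upward (discharge condition).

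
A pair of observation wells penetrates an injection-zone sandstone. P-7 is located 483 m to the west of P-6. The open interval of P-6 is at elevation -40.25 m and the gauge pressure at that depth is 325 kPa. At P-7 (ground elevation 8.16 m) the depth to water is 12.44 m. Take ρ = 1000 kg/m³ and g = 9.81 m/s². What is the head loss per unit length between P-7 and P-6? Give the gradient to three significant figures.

Pressure head at P-6: ψ = P/(ρg) = 325×1000 / (1000 × 9.81) = 33.13 m.
Total head at P-6: h = z + ψ = -40.25 + 33.13 = -7.12 m.
Total head at P-7: h = 8.16 − 12.44 = -4.28 m.
Head difference: h(P-6) − h(P-7) = -7.12 − (-4.28) = -2.84 m.
Hydraulic gradient: i = |Δh| / L = 2.84 / 483 = 0.00588.

i ≈ 0.00588 m/m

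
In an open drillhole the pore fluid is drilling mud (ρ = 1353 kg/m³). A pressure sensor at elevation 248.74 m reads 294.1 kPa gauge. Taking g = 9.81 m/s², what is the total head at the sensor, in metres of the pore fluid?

ψ = P/(ρg) = 294.1×1000 / (1353 × 9.81) = 22.16 m.
h = z + ψ = 248.74 + 22.16 = 270.90 m.

h ≈ 270.90 m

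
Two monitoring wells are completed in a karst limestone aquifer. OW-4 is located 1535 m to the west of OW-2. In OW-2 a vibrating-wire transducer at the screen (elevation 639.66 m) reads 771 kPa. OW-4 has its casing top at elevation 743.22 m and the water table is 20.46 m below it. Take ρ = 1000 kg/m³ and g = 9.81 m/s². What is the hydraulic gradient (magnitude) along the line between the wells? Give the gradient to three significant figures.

i ≈ 0.00294

Pressure head at OW-2: ψ = P/(ρg) = 771×1000 / (1000 × 9.81) = 78.59 m.
Total head at OW-2: h = z + ψ = 639.66 + 78.59 = 718.25 m.
Total head at OW-4: h = 743.22 − 20.46 = 722.76 m.
Head difference: h(OW-2) − h(OW-4) = 718.25 − 722.76 = -4.51 m.
Hydraulic gradient: i = |Δh| / L = 4.51 / 1535 = 0.00294.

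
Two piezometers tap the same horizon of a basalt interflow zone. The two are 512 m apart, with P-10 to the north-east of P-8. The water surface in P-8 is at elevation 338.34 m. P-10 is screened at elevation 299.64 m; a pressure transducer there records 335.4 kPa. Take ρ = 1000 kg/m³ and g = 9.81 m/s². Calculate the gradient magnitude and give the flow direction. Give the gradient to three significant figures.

Total head at P-8: h = 338.34 m (water level in the piezometer is the total head).
Pressure head at P-10: ψ = P/(ρg) = 335.4×1000 / (1000 × 9.81) = 34.19 m.
Total head at P-10: h = z + ψ = 299.64 + 34.19 = 333.83 m.
Head difference: h(P-8) − h(P-10) = 338.34 − 333.83 = 4.51 m.
Hydraulic gradient: i = |Δh| / L = 4.51 / 512 = 0.00881.
Flow is from higher to lower head: from P-8 toward P-10, i.e. toward the north-east.

i ≈ 0.00881; groundwater flows toward the north-east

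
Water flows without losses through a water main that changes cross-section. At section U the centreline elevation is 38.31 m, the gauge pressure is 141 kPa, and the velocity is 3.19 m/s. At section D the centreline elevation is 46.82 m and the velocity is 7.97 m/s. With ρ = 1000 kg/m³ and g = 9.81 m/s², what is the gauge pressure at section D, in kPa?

Pressure head at U: ψ₁ = P₁/(ρg) = 141×1000 / (1000 × 9.81) = 14.37 m.
Velocity heads: v₁²/2g = 3.19²/19.62 = 0.519 m; v₂²/2g = 7.97²/19.62 = 3.238 m.
Total head H = z₁ + ψ₁ + v₁²/2g = 38.31 + 14.37 + 0.519 = 53.20 m.
ψ₂ = H − z₂ − v₂²/2g = 53.20 − 46.82 − 3.238 = 3.14 m.
P₂ = ρgψ₂ = 1000 × 9.81 × 3.14 ≈ 30.8 kPa.

P₂ ≈ 30.8 kPa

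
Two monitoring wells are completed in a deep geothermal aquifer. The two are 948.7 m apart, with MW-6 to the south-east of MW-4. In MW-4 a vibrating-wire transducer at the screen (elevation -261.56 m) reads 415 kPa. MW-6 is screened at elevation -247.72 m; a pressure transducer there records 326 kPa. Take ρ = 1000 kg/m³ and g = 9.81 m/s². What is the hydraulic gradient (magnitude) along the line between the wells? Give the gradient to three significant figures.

Pressure head at MW-4: ψ = P/(ρg) = 415×1000 / (1000 × 9.81) = 42.30 m.
Total head at MW-4: h = z + ψ = -261.56 + 42.30 = -219.26 m.
Pressure head at MW-6: ψ = P/(ρg) = 326×1000 / (1000 × 9.81) = 33.23 m.
Total head at MW-6: h = z + ψ = -247.72 + 33.23 = -214.49 m.
Head difference: h(MW-4) − h(MW-6) = -219.26 − (-214.49) = -4.77 m.
Hydraulic gradient: i = |Δh| / L = 4.77 / 948.7 = 0.00503.

i ≈ 0.00503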